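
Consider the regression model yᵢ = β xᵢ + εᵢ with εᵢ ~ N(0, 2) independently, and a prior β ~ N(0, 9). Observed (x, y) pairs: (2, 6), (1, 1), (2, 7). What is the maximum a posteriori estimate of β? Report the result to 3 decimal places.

β̂_MAP = 2.928

log p(β | y) = −Σ(yᵢ − βxᵢ)²/(2·2) − β²/(2·9) + const.
Setting the derivative to zero: Σxᵢ(yᵢ − βxᵢ)/2 − β/9 = 0, so β = Σxᵢyᵢ / (Σxᵢ² + σ²/τ²).
Σxᵢyᵢ = 2·6 + 1·1 + 2·7 = 27; Σxᵢ² = 9; σ²/τ² = 2/9.
β̂_MAP = 27 / (9 + 2/9) = 27/(83/9) = 243/83 ≈ 2.928.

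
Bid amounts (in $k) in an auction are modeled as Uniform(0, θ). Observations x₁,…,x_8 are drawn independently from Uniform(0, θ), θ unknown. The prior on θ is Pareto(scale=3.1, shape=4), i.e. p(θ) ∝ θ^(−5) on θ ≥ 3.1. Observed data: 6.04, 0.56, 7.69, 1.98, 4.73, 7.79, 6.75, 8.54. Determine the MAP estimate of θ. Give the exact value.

θ̂_MAP = 8.54

The Uniform(0, θ) likelihood is θ^(−n) for θ ≥ max(xᵢ), zero otherwise. Here max(xᵢ) = 8.54.
Posterior ∝ θ^(−5) · θ^(−8) = θ^(−13) on θ ≥ max(3.1, 8.54) = 8.54.
This density is strictly decreasing in θ, so the posterior mode lies at the lower boundary of the support.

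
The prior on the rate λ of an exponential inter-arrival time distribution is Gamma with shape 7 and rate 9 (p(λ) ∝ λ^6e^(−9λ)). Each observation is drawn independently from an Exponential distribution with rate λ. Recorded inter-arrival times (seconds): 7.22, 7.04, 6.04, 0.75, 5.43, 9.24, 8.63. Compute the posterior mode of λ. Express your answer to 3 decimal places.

λ̂_MAP = 0.244

The Exponential(rate=λ) likelihood is ∝ λ^n e^(−λΣtᵢ). Here n = 7 and Σtᵢ = 7.22 + 7.04 + 6.04 + 0.75 + 5.43 + 9.24 + 8.63 = 44.35.
Posterior ∝ λ^6e^(−9λ) · λ^7e^(−44.35λ) = λ^13e^(−53.35λ), i.e. Gamma(14, 53.35).
Mode = (a−1)/b = 13/53.35 ≈ 0.244.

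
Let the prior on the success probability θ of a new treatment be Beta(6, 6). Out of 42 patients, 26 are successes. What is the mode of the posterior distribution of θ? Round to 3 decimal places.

Prior: Beta(6, 6).
Data: 26 successes in 42 trials. The binomial likelihood contributes θ^26(1−θ)^16, so the posterior is Beta(6+26, 6+16) = Beta(32, 22).
For Beta(a, b) with a, b > 1 the mode is (a−1)/(a+b−2) = 31/52 ≈ 0.596.

θ̂_MAP = 0.596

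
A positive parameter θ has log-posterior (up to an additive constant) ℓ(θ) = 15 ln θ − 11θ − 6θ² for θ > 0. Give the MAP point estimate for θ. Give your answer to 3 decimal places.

ℓ'(θ) = 15/θ − 11 − 12θ. Setting this to zero and multiplying by θ: 12θ² + 11θ − 15 = 0.
θ = (−11 + √(11² + 4·12·15)) / (2·12) = (−11 + √841) / 24 = (−11 + 29)/24 = 3/4.
ℓ''(θ) = −15/θ² − 12 < 0, confirming a maximum.

θ̂_MAP = 0.750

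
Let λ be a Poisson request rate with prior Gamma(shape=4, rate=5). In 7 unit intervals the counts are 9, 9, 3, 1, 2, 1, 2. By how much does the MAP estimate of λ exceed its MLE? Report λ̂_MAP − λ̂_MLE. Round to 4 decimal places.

Σxᵢ = 27. Posterior is Gamma(31, 12); MAP = (31−1)/12 = 30/12 ≈ 2.50000.
MLE = x̄ = 27/7 ≈ 3.85714.
Difference = 30/12 − 27/7 = -19/14 ≈ -1.3571.

MAP − MLE = -1.3571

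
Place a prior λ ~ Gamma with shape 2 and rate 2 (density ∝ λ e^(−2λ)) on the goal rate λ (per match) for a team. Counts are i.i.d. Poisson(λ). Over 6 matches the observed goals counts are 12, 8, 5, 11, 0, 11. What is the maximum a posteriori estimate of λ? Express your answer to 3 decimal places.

λ̂_MAP = 6.000

Σxᵢ = 12+8+5+11+0+11 = 47, with n = 6.
Posterior ∝ λe^(−2λ) · λ^47e^(−6λ) = λ^48e^(−8λ), i.e. Gamma(shape=49, rate=8).
The mode of a Gamma(a, b) with a ≥ 1 (shape–rate) is (a−1)/b = 48/8 ≈ 6.000.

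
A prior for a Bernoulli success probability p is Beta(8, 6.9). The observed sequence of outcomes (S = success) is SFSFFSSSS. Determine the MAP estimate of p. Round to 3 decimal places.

Prior: Beta(8, 6.9).
Data: 6 successes in 9 trials (from the sequence). The binomial likelihood contributes p^6(1−p)^3, so the posterior is Beta(8+6, 6.9+3) = Beta(14, 9.9).
For Beta(a, b) with a, b > 1 the mode is (a−1)/(a+b−2) = 13/21.9 ≈ 0.594.

p̂_MAP = 0.594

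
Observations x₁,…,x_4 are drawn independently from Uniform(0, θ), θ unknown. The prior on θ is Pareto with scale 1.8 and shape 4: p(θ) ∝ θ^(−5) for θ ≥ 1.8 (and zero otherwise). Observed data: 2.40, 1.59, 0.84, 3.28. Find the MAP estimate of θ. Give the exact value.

θ̂_MAP = 3.28

The Uniform(0, θ) likelihood is θ^(−n) for θ ≥ max(xᵢ), zero otherwise. Here max(xᵢ) = 3.28.
Posterior ∝ θ^(−5) · θ^(−4) = θ^(−9) on θ ≥ max(1.8, 3.28) = 3.28.
This density is strictly decreasing in θ, so the posterior mode lies at the lower boundary of the support.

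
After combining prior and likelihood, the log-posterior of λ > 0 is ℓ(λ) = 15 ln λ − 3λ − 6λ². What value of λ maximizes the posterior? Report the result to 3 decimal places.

ℓ'(λ) = 15/λ − 3 − 12λ. Setting this to zero and multiplying by λ: 12λ² + 3λ − 15 = 0.
λ = (−3 + √(3² + 4·12·15)) / (2·12) = (−3 + √729) / 24 = (−3 + 27)/24 = 1.
ℓ''(λ) = −15/λ² − 12 < 0, confirming a maximum.

λ̂_MAP = 1.000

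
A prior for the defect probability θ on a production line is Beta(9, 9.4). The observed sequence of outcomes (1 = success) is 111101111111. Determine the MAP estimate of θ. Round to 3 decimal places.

Prior: Beta(9, 9.4).
Data: 11 successes in 12 trials (from the sequence). The binomial likelihood contributes θ^11(1−θ)^1, so the posterior is Beta(9+11, 9.4+1) = Beta(20, 10.4).
For Beta(a, b) with a, b > 1 the mode is (a−1)/(a+b−2) = 19/28.4 ≈ 0.669.

θ̂_MAP = 0.669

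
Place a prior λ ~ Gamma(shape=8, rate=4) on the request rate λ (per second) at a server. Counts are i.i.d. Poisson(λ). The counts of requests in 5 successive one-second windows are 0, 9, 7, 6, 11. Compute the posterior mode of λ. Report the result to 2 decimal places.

Σxᵢ = 0+9+7+6+11 = 33, with n = 5.
Posterior ∝ λ^7e^(−4λ) · λ^33e^(−5λ) = λ^40e^(−9λ), i.e. Gamma(shape=41, rate=9).
The mode of a Gamma(a, b) with a ≥ 1 (shape–rate) is (a−1)/b = 40/9 ≈ 4.44.

λ̂_MAP = 4.44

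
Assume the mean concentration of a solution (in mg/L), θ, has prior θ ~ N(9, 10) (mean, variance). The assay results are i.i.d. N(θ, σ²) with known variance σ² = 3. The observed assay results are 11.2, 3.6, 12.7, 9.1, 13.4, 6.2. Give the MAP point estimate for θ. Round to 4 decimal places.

θ̂_MAP = 9.3492

n = 6; x̄ = (11.2 + 3.6 + 12.7 + 9.1 + 13.4 + 6.2)/6 = 56.2/6 = 281/30 ≈ 9.3667.
For a Normal prior and Normal likelihood with known variance, the posterior is Normal; its mode equals its mean, the precision-weighted average.
Prior precision 1/σ₀² = 1/10 = 0.1; data precision n/σ² = 6/3 = 2.
θ̂ = (0.1·9 + 2·(281/30)) / (0.1 + 2) = (589/30)/2.1 = 589/63 ≈ 9.3492.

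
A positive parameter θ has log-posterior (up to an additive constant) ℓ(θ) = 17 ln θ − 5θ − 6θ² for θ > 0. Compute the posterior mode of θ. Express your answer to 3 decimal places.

θ̂_MAP = 1.000

ℓ'(θ) = 17/θ − 5 − 12θ. Setting this to zero and multiplying by θ: 12θ² + 5θ − 17 = 0.
θ = (−5 + √(5² + 4·12·17)) / (2·12) = (−5 + √841) / 24 = (−5 + 29)/24 = 1.
ℓ''(θ) = −17/θ² − 12 < 0, confirming a maximum.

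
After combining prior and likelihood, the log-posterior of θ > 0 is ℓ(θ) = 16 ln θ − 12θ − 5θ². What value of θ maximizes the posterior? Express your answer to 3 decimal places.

θ̂_MAP = 0.800

ℓ'(θ) = 16/θ − 12 − 10θ. Setting this to zero and multiplying by θ: 10θ² + 12θ − 16 = 0.
θ = (−12 + √(12² + 4·10·16)) / (2·10) = (−12 + √784) / 20 = (−12 + 28)/20 = 4/5.
ℓ''(θ) = −16/θ² − 10 < 0, confirming a maximum.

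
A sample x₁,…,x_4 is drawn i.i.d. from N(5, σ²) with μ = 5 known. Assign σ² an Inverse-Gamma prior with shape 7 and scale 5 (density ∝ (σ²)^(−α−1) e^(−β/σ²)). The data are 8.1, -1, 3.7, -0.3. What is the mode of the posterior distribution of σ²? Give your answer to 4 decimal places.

Sum of squared deviations about the known mean: SS = (8.1−5)² + (-1−5)² + (3.7−5)² + (-0.3−5)² = 75.39.
The Normal likelihood contributes (σ²)^(−n/2) exp(−SS/(2σ²)), so the posterior is Inverse-Gamma(α + n/2, β + SS/2) = Inverse-Gamma(9, 42.695).
The mode of Inverse-Gamma(a, b) is b/(a+1) = 42.695/10 ≈ 4.2695.

σ̂²_MAP = 4.2695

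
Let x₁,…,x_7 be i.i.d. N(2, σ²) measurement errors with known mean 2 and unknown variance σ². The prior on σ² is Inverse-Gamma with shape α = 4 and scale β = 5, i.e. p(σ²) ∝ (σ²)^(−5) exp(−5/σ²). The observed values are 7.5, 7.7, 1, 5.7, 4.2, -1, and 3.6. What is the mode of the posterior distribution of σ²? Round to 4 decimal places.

σ̂²_MAP = 6.1076

Sum of squared deviations about the known mean: SS = (7.5−2)² + (7.7−2)² + (1−2)² + (5.7−2)² + (4.2−2)² + (-1−2)² + (3.6−2)² = 93.83.
The Normal likelihood contributes (σ²)^(−n/2) exp(−SS/(2σ²)), so the posterior is Inverse-Gamma(α + n/2, β + SS/2) = Inverse-Gamma(7.5, 51.915).
The mode of Inverse-Gamma(a, b) is b/(a+1) = 51.915/8.5 ≈ 6.1076.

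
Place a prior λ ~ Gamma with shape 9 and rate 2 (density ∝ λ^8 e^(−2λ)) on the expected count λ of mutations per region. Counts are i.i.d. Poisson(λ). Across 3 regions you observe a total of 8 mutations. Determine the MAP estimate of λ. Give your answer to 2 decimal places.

λ̂_MAP = 3.20

Σxᵢ = 8, n = 3.
Posterior ∝ λ^8e^(−2λ) · λ^8e^(−3λ) = λ^16e^(−5λ), i.e. Gamma(shape=17, rate=5).
The mode of a Gamma(a, b) with a ≥ 1 (shape–rate) is (a−1)/b = 16/5 ≈ 3.20.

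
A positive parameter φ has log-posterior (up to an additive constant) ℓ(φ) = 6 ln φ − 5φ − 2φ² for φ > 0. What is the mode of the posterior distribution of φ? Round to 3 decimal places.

ℓ'(φ) = 6/φ − 5 − 4φ. Setting this to zero and multiplying by φ: 4φ² + 5φ − 6 = 0.
φ = (−5 + √(5² + 4·4·6)) / (2·4) = (−5 + √121) / 8 = (−5 + 11)/8 = 3/4.
ℓ''(φ) = −6/φ² − 4 < 0, confirming a maximum.

φ̂_MAP = 0.750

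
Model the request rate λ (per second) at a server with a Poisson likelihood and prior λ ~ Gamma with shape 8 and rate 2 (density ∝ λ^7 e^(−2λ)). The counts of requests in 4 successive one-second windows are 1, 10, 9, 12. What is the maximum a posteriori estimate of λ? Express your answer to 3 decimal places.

Σxᵢ = 1+10+9+12 = 32, with n = 4.
Posterior ∝ λ^7e^(−2λ) · λ^32e^(−4λ) = λ^39e^(−6λ), i.e. Gamma(shape=40, rate=6).
The mode of a Gamma(a, b) with a ≥ 1 (shape–rate) is (a−1)/b = 39/6 ≈ 6.500.

λ̂_MAP = 6.500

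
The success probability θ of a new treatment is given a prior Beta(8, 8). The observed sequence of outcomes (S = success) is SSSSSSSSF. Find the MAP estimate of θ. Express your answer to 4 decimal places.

θ̂_MAP = 0.6522

Prior: Beta(8, 8).
Data: 8 successes in 9 trials (from the sequence). The binomial likelihood contributes θ^8(1−θ)^1, so the posterior is Beta(8+8, 8+1) = Beta(16, 9).
For Beta(a, b) with a, b > 1 the mode is (a−1)/(a+b−2) = 15/23 ≈ 0.6522.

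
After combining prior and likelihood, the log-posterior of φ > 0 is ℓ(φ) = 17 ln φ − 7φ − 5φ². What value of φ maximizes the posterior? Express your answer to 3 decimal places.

ℓ'(φ) = 17/φ − 7 − 10φ. Setting this to zero and multiplying by φ: 10φ² + 7φ − 17 = 0.
φ = (−7 + √(7² + 4·10·17)) / (2·10) = (−7 + √729) / 20 = (−7 + 27)/20 = 1.
ℓ''(φ) = −17/φ² − 10 < 0, confirming a maximum.

φ̂_MAP = 1.000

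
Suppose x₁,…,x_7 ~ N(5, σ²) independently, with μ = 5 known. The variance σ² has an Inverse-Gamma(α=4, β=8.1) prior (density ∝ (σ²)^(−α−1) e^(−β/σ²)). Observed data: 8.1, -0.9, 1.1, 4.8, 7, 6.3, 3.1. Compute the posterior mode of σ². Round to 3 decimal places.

σ̂²_MAP = 5.010

Sum of squared deviations about the known mean: SS = (8.1−5)² + (-0.9−5)² + (1.1−5)² + (4.8−5)² + (7−5)² + (6.3−5)² + (3.1−5)² = 68.97.
The Normal likelihood contributes (σ²)^(−n/2) exp(−SS/(2σ²)), so the posterior is Inverse-Gamma(α + n/2, β + SS/2) = Inverse-Gamma(7.5, 42.585).
The mode of Inverse-Gamma(a, b) is b/(a+1) = 42.585/8.5 ≈ 5.010.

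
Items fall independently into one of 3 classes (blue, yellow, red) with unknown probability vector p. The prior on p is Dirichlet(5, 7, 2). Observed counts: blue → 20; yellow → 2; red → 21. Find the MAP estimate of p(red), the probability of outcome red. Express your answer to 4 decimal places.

The posterior is Dirichlet(αᵢ + nᵢ) = Dirichlet(25, 9, 23).
For a Dirichlet(a₁,…,a_K) with all aᵢ > 1, the mode has j-th component (aⱼ − 1)/(Σaᵢ − K).
Here Σaᵢ = 57 and K = 3, so p(red) = (23 − 1)/(57 − 3) = 22/54 ≈ 0.4074.

MAP estimate of p(red) = 0.4074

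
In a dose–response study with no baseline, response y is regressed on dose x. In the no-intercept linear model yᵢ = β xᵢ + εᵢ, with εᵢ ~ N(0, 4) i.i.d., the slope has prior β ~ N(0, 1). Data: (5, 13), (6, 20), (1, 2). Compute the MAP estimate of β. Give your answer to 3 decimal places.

log p(β | y) = −Σ(yᵢ − βxᵢ)²/(2·4) − β²/(2·1) + const.
Setting the derivative to zero: Σxᵢ(yᵢ − βxᵢ)/4 − β/1 = 0, so β = Σxᵢyᵢ / (Σxᵢ² + σ²/τ²).
Σxᵢyᵢ = 5·13 + 6·20 + 1·2 = 187; Σxᵢ² = 62; σ²/τ² = 4.
β̂_MAP = 187 / (62 + 4) = 187/66 ≈ 2.833.

β̂_MAP = 2.833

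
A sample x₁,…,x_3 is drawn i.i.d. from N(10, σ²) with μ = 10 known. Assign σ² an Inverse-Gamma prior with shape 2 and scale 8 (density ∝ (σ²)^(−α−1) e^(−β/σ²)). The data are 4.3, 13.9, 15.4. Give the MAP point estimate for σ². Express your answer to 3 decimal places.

σ̂²_MAP = 10.318

Sum of squared deviations about the known mean: SS = (4.3−10)² + (13.9−10)² + (15.4−10)² = 76.86.
The Normal likelihood contributes (σ²)^(−n/2) exp(−SS/(2σ²)), so the posterior is Inverse-Gamma(α + n/2, β + SS/2) = Inverse-Gamma(3.5, 46.43).
The mode of Inverse-Gamma(a, b) is b/(a+1) = 46.43/4.5 ≈ 10.318.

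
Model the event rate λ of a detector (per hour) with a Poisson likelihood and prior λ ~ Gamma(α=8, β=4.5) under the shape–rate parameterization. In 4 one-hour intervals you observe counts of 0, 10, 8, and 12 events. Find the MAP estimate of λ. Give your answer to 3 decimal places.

λ̂_MAP = 4.353

Σxᵢ = 0+10+8+12 = 30, with n = 4.
Posterior ∝ λ^7e^(−4.5λ) · λ^30e^(−4λ) = λ^37e^(−8.5λ), i.e. Gamma(shape=38, rate=8.5).
The mode of a Gamma(a, b) with a ≥ 1 (shape–rate) is (a−1)/b = 37/8.5 ≈ 4.353.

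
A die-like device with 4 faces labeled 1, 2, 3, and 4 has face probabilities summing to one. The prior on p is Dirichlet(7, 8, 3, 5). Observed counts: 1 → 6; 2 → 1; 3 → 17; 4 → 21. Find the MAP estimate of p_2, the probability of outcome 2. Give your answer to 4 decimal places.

The posterior is Dirichlet(αᵢ + nᵢ) = Dirichlet(13, 9, 20, 26).
For a Dirichlet(a₁,…,a_K) with all aᵢ > 1, the mode has j-th component (aⱼ − 1)/(Σaᵢ − K).
Here Σaᵢ = 68 and K = 4, so p_2 = (9 − 1)/(68 − 4) = 8/64 ≈ 0.1250.

MAP estimate: 0.1250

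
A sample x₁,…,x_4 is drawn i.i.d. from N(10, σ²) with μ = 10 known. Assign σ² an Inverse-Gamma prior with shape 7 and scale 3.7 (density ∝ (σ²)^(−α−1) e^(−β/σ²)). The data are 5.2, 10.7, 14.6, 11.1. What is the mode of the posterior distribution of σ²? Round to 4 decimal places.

σ̂²_MAP = 2.6650

Sum of squared deviations about the known mean: SS = (5.2−10)² + (10.7−10)² + (14.6−10)² + (11.1−10)² = 45.9.
The Normal likelihood contributes (σ²)^(−n/2) exp(−SS/(2σ²)), so the posterior is Inverse-Gamma(α + n/2, β + SS/2) = Inverse-Gamma(9, 26.65).
The mode of Inverse-Gamma(a, b) is b/(a+1) = 26.65/10 ≈ 2.6650.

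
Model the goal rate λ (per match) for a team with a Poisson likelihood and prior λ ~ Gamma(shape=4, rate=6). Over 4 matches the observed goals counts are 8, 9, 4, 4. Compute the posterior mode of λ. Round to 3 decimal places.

Σxᵢ = 8+9+4+4 = 25, with n = 4.
Posterior ∝ λ^3e^(−6λ) · λ^25e^(−4λ) = λ^28e^(−10λ), i.e. Gamma(shape=29, rate=10).
The mode of a Gamma(a, b) with a ≥ 1 (shape–rate) is (a−1)/b = 28/10 ≈ 2.800.

λ̂_MAP = 2.800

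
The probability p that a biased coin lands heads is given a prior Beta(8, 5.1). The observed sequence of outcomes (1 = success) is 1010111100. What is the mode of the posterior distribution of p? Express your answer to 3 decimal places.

Prior: Beta(8, 5.1).
Data: 6 successes in 10 trials (from the sequence). The binomial likelihood contributes p^6(1−p)^4, so the posterior is Beta(8+6, 5.1+4) = Beta(14, 9.1).
For Beta(a, b) with a, b > 1 the mode is (a−1)/(a+b−2) = 13/21.1 ≈ 0.616.

p̂_MAP = 0.616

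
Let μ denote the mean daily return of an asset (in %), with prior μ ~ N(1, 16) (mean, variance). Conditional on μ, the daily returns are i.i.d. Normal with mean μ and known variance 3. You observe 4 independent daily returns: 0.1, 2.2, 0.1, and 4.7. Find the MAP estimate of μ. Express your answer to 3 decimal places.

n = 4; x̄ = (0.1 + 2.2 + 0.1 + 4.7)/4 = 7.1/4 = 1.775.
For a Normal prior and Normal likelihood with known variance, the posterior is Normal; its mode equals its mean, the precision-weighted average.
Prior precision 1/σ₀² = 1/16 = 0.0625; data precision n/σ² = 4/3.
μ̂ = (0.0625·1 + (4/3)·1.775) / (0.0625 + 4/3) = (583/240)/(67/48) = 583/335 ≈ 1.740.

μ̂_MAP = 1.740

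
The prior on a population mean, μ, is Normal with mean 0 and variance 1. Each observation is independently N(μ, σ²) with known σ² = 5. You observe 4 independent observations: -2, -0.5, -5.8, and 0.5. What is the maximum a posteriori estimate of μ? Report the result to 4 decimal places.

n = 4; x̄ = ((-2) + (-0.5) + (-5.8) + 0.5)/4 = -7.8/4 = -1.95.
For a Normal prior and Normal likelihood with known variance, the posterior is Normal; its mode equals its mean, the precision-weighted average.
Prior precision 1/σ₀² = 1/1 = 1; data precision n/σ² = 4/5 = 0.8.
μ̂ = (1·0 + 0.8·(-1.95)) / (1 + 0.8) = (-1.56)/1.8 = -13/15 ≈ -0.8667.

μ̂_MAP = -0.8667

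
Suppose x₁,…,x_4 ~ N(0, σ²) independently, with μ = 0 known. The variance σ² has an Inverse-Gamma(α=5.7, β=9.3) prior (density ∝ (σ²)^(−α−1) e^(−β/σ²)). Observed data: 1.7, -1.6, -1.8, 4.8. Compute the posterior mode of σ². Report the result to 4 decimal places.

σ̂²_MAP = 2.8925

Sum of squared deviations about the known mean: SS = (1.7−0)² + (-1.6−0)² + (-1.8−0)² + (4.8−0)² = 31.73.
The Normal likelihood contributes (σ²)^(−n/2) exp(−SS/(2σ²)), so the posterior is Inverse-Gamma(α + n/2, β + SS/2) = Inverse-Gamma(7.7, 25.165).
The mode of Inverse-Gamma(a, b) is b/(a+1) = 25.165/8.7 ≈ 2.8925.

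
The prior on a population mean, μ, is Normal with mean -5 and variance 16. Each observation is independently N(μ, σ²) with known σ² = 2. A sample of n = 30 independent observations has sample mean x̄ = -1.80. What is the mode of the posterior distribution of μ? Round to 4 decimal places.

μ̂_MAP = -1.8133

n = 30, x̄ = -1.80.
For a Normal prior and Normal likelihood with known variance, the posterior is Normal; its mode equals its mean, the precision-weighted average.
Prior precision 1/σ₀² = 1/16 = 0.0625; data precision n/σ² = 30/2 = 15.
μ̂ = (0.0625·(-5) + 15·(-1.8)) / (0.0625 + 15) = (-27.3125)/15.0625 = -437/241 ≈ -1.8133.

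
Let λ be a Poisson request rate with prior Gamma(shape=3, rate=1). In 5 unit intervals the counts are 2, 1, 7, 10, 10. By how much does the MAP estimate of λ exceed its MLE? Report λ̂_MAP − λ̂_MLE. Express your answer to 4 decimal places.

MAP − MLE = -0.6667

Σxᵢ = 30. Posterior is Gamma(33, 6); MAP = (33−1)/6 = 32/6 ≈ 5.33333.
MLE = x̄ = 30/5 ≈ 6.00000.
Difference = 32/6 − 30/5 = -2/3 ≈ -0.6667.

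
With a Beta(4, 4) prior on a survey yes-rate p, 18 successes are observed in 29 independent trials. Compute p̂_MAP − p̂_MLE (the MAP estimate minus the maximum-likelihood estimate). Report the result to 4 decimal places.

MAP − MLE = -0.0207

Posterior is Beta(22, 15); MAP = (22−1)/(37−2) = 21/35 ≈ 0.60000.
MLE ignores the prior: p̂_MLE = k/n = 18/29 ≈ 0.62069.
Difference = 21/35 − 18/29 = -3/145 ≈ -0.0207.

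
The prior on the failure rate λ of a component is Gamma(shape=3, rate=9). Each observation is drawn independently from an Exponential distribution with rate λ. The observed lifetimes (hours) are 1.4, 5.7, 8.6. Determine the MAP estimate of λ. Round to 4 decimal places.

λ̂_MAP = 0.2024

The Exponential(rate=λ) likelihood is ∝ λ^n e^(−λΣtᵢ). Here n = 3 and Σtᵢ = 1.4 + 5.7 + 8.6 = 15.7.
Posterior ∝ λ^2e^(−9λ) · λ^3e^(−15.7λ) = λ^5e^(−24.7λ), i.e. Gamma(6, 24.7).
Mode = (a−1)/b = 5/24.7 ≈ 0.2024.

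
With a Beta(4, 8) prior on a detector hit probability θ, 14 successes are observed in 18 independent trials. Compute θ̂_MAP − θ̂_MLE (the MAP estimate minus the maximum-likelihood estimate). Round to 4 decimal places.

MAP − MLE = -0.1706

Posterior is Beta(18, 12); MAP = (18−1)/(30−2) = 17/28 ≈ 0.60714.
MLE ignores the prior: θ̂_MLE = k/n = 14/18 ≈ 0.77778.
Difference = 17/28 − 14/18 = -43/252 ≈ -0.1706.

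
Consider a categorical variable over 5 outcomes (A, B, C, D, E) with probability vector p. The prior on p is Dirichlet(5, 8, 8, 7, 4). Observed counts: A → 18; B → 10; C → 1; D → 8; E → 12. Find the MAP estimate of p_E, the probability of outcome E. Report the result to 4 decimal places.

The posterior is Dirichlet(αᵢ + nᵢ) = Dirichlet(23, 18, 9, 15, 16).
For a Dirichlet(a₁,…,a_K) with all aᵢ > 1, the mode has j-th component (aⱼ − 1)/(Σaᵢ − K).
Here Σaᵢ = 81 and K = 5, so p_E = (16 − 1)/(81 − 5) = 15/76 ≈ 0.1974.

MAP estimate of p_E = 0.1974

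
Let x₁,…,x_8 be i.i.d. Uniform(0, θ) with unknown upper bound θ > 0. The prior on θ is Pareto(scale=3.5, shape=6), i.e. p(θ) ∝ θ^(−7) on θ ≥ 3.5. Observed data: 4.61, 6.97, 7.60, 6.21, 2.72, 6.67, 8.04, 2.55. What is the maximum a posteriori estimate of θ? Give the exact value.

θ̂_MAP = 8.04

The Uniform(0, θ) likelihood is θ^(−n) for θ ≥ max(xᵢ), zero otherwise. Here max(xᵢ) = 8.04.
Posterior ∝ θ^(−7) · θ^(−8) = θ^(−15) on θ ≥ max(3.5, 8.04) = 8.04.
This density is strictly decreasing in θ, so the posterior mode lies at the lower boundary of the support.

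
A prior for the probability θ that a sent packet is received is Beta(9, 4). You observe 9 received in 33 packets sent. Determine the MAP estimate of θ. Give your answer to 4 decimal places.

Prior: Beta(9, 4).
Data: 9 successes in 33 trials. The binomial likelihood contributes θ^9(1−θ)^24, so the posterior is Beta(9+9, 4+24) = Beta(18, 28).
For Beta(a, b) with a, b > 1 the mode is (a−1)/(a+b−2) = 17/44 ≈ 0.3864.

θ̂_MAP = 0.3864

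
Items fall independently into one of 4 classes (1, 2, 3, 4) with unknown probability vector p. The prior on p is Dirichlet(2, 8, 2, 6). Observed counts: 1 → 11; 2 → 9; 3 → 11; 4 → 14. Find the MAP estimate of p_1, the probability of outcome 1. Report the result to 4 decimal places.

MAP estimate: 0.2034

The posterior is Dirichlet(αᵢ + nᵢ) = Dirichlet(13, 17, 13, 20).
For a Dirichlet(a₁,…,a_K) with all aᵢ > 1, the mode has j-th component (aⱼ − 1)/(Σaᵢ − K).
Here Σaᵢ = 63 and K = 4, so p_1 = (13 − 1)/(63 − 4) = 12/59 ≈ 0.2034.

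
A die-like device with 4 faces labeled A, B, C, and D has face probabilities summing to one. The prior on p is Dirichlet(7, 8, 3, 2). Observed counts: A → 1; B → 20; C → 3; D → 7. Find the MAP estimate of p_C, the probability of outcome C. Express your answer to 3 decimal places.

The posterior is Dirichlet(αᵢ + nᵢ) = Dirichlet(8, 28, 6, 9).
For a Dirichlet(a₁,…,a_K) with all aᵢ > 1, the mode has j-th component (aⱼ − 1)/(Σaᵢ − K).
Here Σaᵢ = 51 and K = 4, so p_C = (6 − 1)/(51 − 4) = 5/47 ≈ 0.106.

MAP estimate of p_C = 0.106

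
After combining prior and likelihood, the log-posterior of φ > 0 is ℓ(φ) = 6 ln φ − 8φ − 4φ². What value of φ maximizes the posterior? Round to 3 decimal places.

ℓ'(φ) = 6/φ − 8 − 8φ. Setting this to zero and multiplying by φ: 8φ² + 8φ − 6 = 0.
φ = (−8 + √(8² + 4·8·6)) / (2·8) = (−8 + √256) / 16 = (−8 + 16)/16 = 1/2.
ℓ''(φ) = −6/φ² − 8 < 0, confirming a maximum.

φ̂_MAP = 0.500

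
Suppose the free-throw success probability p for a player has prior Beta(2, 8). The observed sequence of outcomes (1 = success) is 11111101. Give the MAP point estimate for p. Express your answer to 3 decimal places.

p̂_MAP = 0.500

Prior: Beta(2, 8).
Data: 7 successes in 8 trials (from the sequence). The binomial likelihood contributes p^7(1−p)^1, so the posterior is Beta(2+7, 8+1) = Beta(9, 9).
For Beta(a, b) with a, b > 1 the mode is (a−1)/(a+b−2) = 8/16 ≈ 0.500.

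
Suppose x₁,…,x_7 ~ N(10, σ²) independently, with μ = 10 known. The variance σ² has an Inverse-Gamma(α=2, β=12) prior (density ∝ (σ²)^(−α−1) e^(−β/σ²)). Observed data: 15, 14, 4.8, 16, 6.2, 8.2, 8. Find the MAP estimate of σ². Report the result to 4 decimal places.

σ̂²_MAP = 11.5169

Sum of squared deviations about the known mean: SS = (15−10)² + (14−10)² + (4.8−10)² + (16−10)² + (6.2−10)² + (8.2−10)² + (8−10)² = 125.72.
The Normal likelihood contributes (σ²)^(−n/2) exp(−SS/(2σ²)), so the posterior is Inverse-Gamma(α + n/2, β + SS/2) = Inverse-Gamma(5.5, 74.86).
The mode of Inverse-Gamma(a, b) is b/(a+1) = 74.86/6.5 ≈ 11.5169.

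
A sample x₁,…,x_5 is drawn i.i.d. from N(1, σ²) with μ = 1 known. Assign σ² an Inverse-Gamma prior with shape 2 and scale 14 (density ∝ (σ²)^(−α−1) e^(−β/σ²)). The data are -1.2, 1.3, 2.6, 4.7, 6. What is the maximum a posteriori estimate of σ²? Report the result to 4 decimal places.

Sum of squared deviations about the known mean: SS = (-1.2−1)² + (1.3−1)² + (2.6−1)² + (4.7−1)² + (6−1)² = 46.18.
The Normal likelihood contributes (σ²)^(−n/2) exp(−SS/(2σ²)), so the posterior is Inverse-Gamma(α + n/2, β + SS/2) = Inverse-Gamma(4.5, 37.09).
The mode of Inverse-Gamma(a, b) is b/(a+1) = 37.09/5.5 ≈ 6.7436.

σ̂²_MAP = 6.7436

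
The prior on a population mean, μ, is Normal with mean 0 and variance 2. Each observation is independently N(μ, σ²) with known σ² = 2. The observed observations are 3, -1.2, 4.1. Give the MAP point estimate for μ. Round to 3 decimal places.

n = 3; x̄ = (3 + (-1.2) + 4.1)/3 = 5.9/3 = 59/30 ≈ 1.9667.
For a Normal prior and Normal likelihood with known variance, the posterior is Normal; its mode equals its mean, the precision-weighted average.
Prior precision 1/σ₀² = 1/2 = 0.5; data precision n/σ² = 3/2 = 1.5.
μ̂ = (0.5·0 + 1.5·(59/30)) / (0.5 + 1.5) = 2.95/2 = 1.475.

μ̂_MAP = 1.475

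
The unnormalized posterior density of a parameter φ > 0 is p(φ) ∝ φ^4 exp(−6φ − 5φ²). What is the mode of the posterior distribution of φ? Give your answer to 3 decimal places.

ℓ'(φ) = 4/φ − 6 − 10φ. Setting this to zero and multiplying by φ: 10φ² + 6φ − 4 = 0.
φ = (−6 + √(6² + 4·10·4)) / (2·10) = (−6 + √196) / 20 = (−6 + 14)/20 = 2/5.
ℓ''(φ) = −4/φ² − 10 < 0, confirming a maximum.

φ̂_MAP = 0.400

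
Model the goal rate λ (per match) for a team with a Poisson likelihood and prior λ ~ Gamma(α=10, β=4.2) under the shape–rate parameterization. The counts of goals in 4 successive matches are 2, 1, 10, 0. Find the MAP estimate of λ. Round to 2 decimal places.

Σxᵢ = 2+1+10+0 = 13, with n = 4.
Posterior ∝ λ^9e^(−4.2λ) · λ^13e^(−4λ) = λ^22e^(−8.2λ), i.e. Gamma(shape=23, rate=8.2).
The mode of a Gamma(a, b) with a ≥ 1 (shape–rate) is (a−1)/b = 22/8.2 ≈ 2.68.

λ̂_MAP = 2.68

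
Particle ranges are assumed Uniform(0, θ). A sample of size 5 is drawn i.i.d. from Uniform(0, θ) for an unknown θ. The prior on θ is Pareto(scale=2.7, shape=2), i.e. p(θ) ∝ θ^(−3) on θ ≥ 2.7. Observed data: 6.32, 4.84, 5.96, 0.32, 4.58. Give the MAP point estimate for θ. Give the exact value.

The Uniform(0, θ) likelihood is θ^(−n) for θ ≥ max(xᵢ), zero otherwise. Here max(xᵢ) = 6.32.
Posterior ∝ θ^(−3) · θ^(−5) = θ^(−8) on θ ≥ max(2.7, 6.32) = 6.32.
This density is strictly decreasing in θ, so the posterior mode lies at the lower boundary of the support.

θ̂_MAP = 6.32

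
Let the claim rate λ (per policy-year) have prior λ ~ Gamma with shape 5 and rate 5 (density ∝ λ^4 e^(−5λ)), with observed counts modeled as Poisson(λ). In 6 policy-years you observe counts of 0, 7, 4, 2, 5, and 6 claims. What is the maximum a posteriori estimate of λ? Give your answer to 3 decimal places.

λ̂_MAP = 2.545

Σxᵢ = 0+7+4+2+5+6 = 24, with n = 6.
Posterior ∝ λ^4e^(−5λ) · λ^24e^(−6λ) = λ^28e^(−11λ), i.e. Gamma(shape=29, rate=11).
The mode of a Gamma(a, b) with a ≥ 1 (shape–rate) is (a−1)/b = 28/11 ≈ 2.545.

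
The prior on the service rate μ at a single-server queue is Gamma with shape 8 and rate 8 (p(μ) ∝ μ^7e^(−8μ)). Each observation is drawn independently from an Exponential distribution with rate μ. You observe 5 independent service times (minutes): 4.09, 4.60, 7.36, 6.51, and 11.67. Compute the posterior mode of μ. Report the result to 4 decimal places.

The Exponential(rate=μ) likelihood is ∝ μ^n e^(−μΣtᵢ). Here n = 5 and Σtᵢ = 4.09 + 4.60 + 7.36 + 6.51 + 11.67 = 34.23.
Posterior ∝ μ^7e^(−8μ) · μ^5e^(−34.23μ) = μ^12e^(−42.23μ), i.e. Gamma(13, 42.23).
Mode = (a−1)/b = 12/42.23 ≈ 0.2842.

μ̂_MAP = 0.2842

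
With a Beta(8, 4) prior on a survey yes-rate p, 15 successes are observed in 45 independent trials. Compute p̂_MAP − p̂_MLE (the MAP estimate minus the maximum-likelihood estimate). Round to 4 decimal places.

MAP − MLE = 0.0667

Posterior is Beta(23, 34); MAP = (23−1)/(57−2) = 22/55 ≈ 0.40000.
MLE ignores the prior: p̂_MLE = k/n = 15/45 ≈ 0.33333.
Difference = 22/55 − 15/45 = 1/15 ≈ 0.0667.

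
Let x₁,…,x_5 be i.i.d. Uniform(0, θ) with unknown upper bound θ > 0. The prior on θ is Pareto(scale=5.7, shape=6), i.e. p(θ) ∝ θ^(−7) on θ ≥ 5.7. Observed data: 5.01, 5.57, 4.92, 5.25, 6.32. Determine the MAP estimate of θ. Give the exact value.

θ̂_MAP = 6.32

The Uniform(0, θ) likelihood is θ^(−n) for θ ≥ max(xᵢ), zero otherwise. Here max(xᵢ) = 6.32.
Posterior ∝ θ^(−7) · θ^(−5) = θ^(−12) on θ ≥ max(5.7, 6.32) = 6.32.
This density is strictly decreasing in θ, so the posterior mode lies at the lower boundary of the support.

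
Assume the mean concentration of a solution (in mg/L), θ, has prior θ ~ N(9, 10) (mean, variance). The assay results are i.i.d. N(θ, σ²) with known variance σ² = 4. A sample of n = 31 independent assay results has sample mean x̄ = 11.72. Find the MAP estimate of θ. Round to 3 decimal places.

n = 31, x̄ = 11.72.
For a Normal prior and Normal likelihood with known variance, the posterior is Normal; its mode equals its mean, the precision-weighted average.
Prior precision 1/σ₀² = 1/10 = 0.1; data precision n/σ² = 31/4 = 7.75.
θ̂ = (0.1·9 + 7.75·11.72) / (0.1 + 7.75) = 91.73/7.85 = 9173/785 ≈ 11.685.

θ̂_MAP = 11.685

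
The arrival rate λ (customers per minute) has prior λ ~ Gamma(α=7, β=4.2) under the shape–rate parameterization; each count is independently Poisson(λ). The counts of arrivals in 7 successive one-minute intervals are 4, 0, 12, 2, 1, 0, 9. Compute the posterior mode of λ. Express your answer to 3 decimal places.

Σxᵢ = 4+0+12+2+1+0+9 = 28, with n = 7.
Posterior ∝ λ^6e^(−4.2λ) · λ^28e^(−7λ) = λ^34e^(−11.2λ), i.e. Gamma(shape=35, rate=11.2).
The mode of a Gamma(a, b) with a ≥ 1 (shape–rate) is (a−1)/b = 34/11.2 ≈ 3.036.

λ̂_MAP = 3.036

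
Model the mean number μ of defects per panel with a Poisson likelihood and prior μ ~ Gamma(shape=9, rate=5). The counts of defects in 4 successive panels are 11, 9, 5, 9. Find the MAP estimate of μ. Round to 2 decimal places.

Σxᵢ = 11+9+5+9 = 34, with n = 4.
Posterior ∝ μ^8e^(−5μ) · μ^34e^(−4μ) = μ^42e^(−9μ), i.e. Gamma(shape=43, rate=9).
The mode of a Gamma(a, b) with a ≥ 1 (shape–rate) is (a−1)/b = 42/9 ≈ 4.67.

μ̂_MAP = 4.67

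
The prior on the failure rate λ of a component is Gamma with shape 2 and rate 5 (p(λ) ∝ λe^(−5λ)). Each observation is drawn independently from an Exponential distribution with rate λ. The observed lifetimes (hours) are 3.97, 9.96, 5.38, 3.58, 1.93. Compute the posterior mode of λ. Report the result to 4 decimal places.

The Exponential(rate=λ) likelihood is ∝ λ^n e^(−λΣtᵢ). Here n = 5 and Σtᵢ = 3.97 + 9.96 + 5.38 + 3.58 + 1.93 = 24.82.
Posterior ∝ λe^(−5λ) · λ^5e^(−24.82λ) = λ^6e^(−29.82λ), i.e. Gamma(7, 29.82).
Mode = (a−1)/b = 6/29.82 ≈ 0.2012.

λ̂_MAP = 0.2012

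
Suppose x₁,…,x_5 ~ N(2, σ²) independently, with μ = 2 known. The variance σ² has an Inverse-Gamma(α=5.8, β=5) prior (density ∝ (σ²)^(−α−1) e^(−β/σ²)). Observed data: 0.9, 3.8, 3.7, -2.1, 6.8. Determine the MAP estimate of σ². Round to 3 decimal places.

Sum of squared deviations about the known mean: SS = (0.9−2)² + (3.8−2)² + (3.7−2)² + (-2.1−2)² + (6.8−2)² = 47.19.
The Normal likelihood contributes (σ²)^(−n/2) exp(−SS/(2σ²)), so the posterior is Inverse-Gamma(α + n/2, β + SS/2) = Inverse-Gamma(8.3, 28.595).
The mode of Inverse-Gamma(a, b) is b/(a+1) = 28.595/9.3 ≈ 3.075.

σ̂²_MAP = 3.075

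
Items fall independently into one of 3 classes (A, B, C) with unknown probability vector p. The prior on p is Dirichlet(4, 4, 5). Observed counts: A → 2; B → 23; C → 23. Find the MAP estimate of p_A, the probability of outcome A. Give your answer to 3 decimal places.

MAP estimate of p_A = 0.086

The posterior is Dirichlet(αᵢ + nᵢ) = Dirichlet(6, 27, 28).
For a Dirichlet(a₁,…,a_K) with all aᵢ > 1, the mode has j-th component (aⱼ − 1)/(Σaᵢ − K).
Here Σaᵢ = 61 and K = 3, so p_A = (6 − 1)/(61 − 3) = 5/58 ≈ 0.086.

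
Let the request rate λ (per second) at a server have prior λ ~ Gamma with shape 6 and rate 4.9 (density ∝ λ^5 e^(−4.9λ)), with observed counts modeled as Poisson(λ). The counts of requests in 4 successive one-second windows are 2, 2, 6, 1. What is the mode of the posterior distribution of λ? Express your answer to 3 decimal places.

Σxᵢ = 2+2+6+1 = 11, with n = 4.
Posterior ∝ λ^5e^(−4.9λ) · λ^11e^(−4λ) = λ^16e^(−8.9λ), i.e. Gamma(shape=17, rate=8.9).
The mode of a Gamma(a, b) with a ≥ 1 (shape–rate) is (a−1)/b = 16/8.9 ≈ 1.798.

λ̂_MAP = 1.798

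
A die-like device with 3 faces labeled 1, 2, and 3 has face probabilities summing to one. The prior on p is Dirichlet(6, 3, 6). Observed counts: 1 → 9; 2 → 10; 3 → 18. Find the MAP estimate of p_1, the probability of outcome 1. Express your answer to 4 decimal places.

The posterior is Dirichlet(αᵢ + nᵢ) = Dirichlet(15, 13, 24).
For a Dirichlet(a₁,…,a_K) with all aᵢ > 1, the mode has j-th component (aⱼ − 1)/(Σaᵢ − K).
Here Σaᵢ = 52 and K = 3, so p_1 = (15 − 1)/(52 − 3) = 14/49 ≈ 0.2857.

MAP estimate: 0.2857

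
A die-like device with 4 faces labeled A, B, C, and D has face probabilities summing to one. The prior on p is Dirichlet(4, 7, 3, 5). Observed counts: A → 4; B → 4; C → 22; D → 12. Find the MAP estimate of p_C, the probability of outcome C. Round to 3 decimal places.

The posterior is Dirichlet(αᵢ + nᵢ) = Dirichlet(8, 11, 25, 17).
For a Dirichlet(a₁,…,a_K) with all aᵢ > 1, the mode has j-th component (aⱼ − 1)/(Σaᵢ − K).
Here Σaᵢ = 61 and K = 4, so p_C = (25 − 1)/(61 − 4) = 24/57 ≈ 0.421.

MAP estimate of p_C = 0.421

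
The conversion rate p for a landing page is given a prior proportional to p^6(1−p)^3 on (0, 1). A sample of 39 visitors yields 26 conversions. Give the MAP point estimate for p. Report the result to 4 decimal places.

The prior density ∝ p^6(1−p)^3 is the kernel of Beta(7, 4).
Data: 26 successes in 39 trials. The binomial likelihood contributes p^26(1−p)^13, so the posterior is Beta(7+26, 4+13) = Beta(33, 17).
For Beta(a, b) with a, b > 1 the mode is (a−1)/(a+b−2) = 32/48 ≈ 0.6667.

p̂_MAP = 0.6667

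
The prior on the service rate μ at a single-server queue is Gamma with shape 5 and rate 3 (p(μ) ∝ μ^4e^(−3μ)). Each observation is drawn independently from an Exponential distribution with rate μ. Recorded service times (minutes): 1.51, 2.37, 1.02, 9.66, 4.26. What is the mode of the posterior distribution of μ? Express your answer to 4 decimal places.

μ̂_MAP = 0.4125

The Exponential(rate=μ) likelihood is ∝ μ^n e^(−μΣtᵢ). Here n = 5 and Σtᵢ = 1.51 + 2.37 + 1.02 + 9.66 + 4.26 = 18.82.
Posterior ∝ μ^4e^(−3μ) · μ^5e^(−18.82μ) = μ^9e^(−21.82μ), i.e. Gamma(10, 21.82).
Mode = (a−1)/b = 9/21.82 ≈ 0.4125.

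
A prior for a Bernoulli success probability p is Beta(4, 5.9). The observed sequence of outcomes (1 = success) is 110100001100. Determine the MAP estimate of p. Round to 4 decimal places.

Prior: Beta(4, 5.9).
Data: 5 successes in 12 trials (from the sequence). The binomial likelihood contributes p^5(1−p)^7, so the posterior is Beta(4+5, 5.9+7) = Beta(9, 12.9).
For Beta(a, b) with a, b > 1 the mode is (a−1)/(a+b−2) = 8/19.9 ≈ 0.4020.

p̂_MAP = 0.4020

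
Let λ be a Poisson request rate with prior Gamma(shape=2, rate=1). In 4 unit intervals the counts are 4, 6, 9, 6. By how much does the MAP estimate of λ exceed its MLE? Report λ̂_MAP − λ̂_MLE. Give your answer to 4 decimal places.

MAP − MLE = -1.0500

Σxᵢ = 25. Posterior is Gamma(27, 5); MAP = (27−1)/5 = 26/5 ≈ 5.20000.
MLE = x̄ = 25/4 ≈ 6.25000.
Difference = 26/5 − 25/4 = -21/20 ≈ -1.0500.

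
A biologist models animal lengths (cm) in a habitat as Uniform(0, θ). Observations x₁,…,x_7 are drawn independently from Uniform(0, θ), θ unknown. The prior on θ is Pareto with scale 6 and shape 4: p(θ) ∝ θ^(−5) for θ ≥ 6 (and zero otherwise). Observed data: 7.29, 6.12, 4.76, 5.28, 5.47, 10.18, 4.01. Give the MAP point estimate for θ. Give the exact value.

θ̂_MAP = 10.18

The Uniform(0, θ) likelihood is θ^(−n) for θ ≥ max(xᵢ), zero otherwise. Here max(xᵢ) = 10.18.
Posterior ∝ θ^(−5) · θ^(−7) = θ^(−12) on θ ≥ max(6, 10.18) = 10.18.
This density is strictly decreasing in θ, so the posterior mode lies at the lower boundary of the support.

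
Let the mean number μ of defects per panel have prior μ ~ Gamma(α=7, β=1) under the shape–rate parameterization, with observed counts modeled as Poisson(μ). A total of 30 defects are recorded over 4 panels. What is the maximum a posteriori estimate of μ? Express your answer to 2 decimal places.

Σxᵢ = 30, n = 4.
Posterior ∝ μ^6e^(−1μ) · μ^30e^(−4μ) = μ^36e^(−5μ), i.e. Gamma(shape=37, rate=5).
The mode of a Gamma(a, b) with a ≥ 1 (shape–rate) is (a−1)/b = 36/5 ≈ 7.20.

μ̂_MAP = 7.20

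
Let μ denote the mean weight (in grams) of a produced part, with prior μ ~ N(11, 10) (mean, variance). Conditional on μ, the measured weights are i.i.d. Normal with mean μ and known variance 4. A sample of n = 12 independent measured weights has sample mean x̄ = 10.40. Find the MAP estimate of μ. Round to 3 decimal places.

n = 12, x̄ = 10.40.
For a Normal prior and Normal likelihood with known variance, the posterior is Normal; its mode equals its mean, the precision-weighted average.
Prior precision 1/σ₀² = 1/10 = 0.1; data precision n/σ² = 12/4 = 3.
μ̂ = (0.1·11 + 3·10.4) / (0.1 + 3) = 32.3/3.1 = 323/31 ≈ 10.419.

μ̂_MAP = 10.419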